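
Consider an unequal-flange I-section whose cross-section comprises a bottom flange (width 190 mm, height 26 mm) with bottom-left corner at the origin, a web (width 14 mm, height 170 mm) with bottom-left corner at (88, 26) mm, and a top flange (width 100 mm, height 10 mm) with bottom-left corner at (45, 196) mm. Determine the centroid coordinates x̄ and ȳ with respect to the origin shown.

x̄ = 95.00 mm, ȳ = 63.63 mm

bottom flange: A = 190 × 26 = 4940.00, centroid at (95.00, 13.00).
web: A = 14 × 170 = 2380.00, centroid at (95.00, 111.00).
top flange: A = 100 × 10 = 1000.00, centroid at (95.00, 201.00).
ΣA = 8320.00 mm²
ΣAx̄ = (4940.00)(95.00) + (2380.00)(95.00) + (1000.00)(95.00) = 790400.00 mm³
ΣAȳ = (4940.00)(13.00) + (2380.00)(111.00) + (1000.00)(201.00) = 529400.00 mm³
x̄ = 790400.00 / 8320.00 = 95.00 mm
ȳ = 529400.00 / 8320.00 = 63.63 mm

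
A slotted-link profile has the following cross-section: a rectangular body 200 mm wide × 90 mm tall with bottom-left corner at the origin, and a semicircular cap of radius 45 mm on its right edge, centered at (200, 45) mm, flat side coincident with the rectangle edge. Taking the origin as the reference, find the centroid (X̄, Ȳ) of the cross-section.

X̄ = 117.89 mm, Ȳ = 45.00 mm

Part | A | x̄ᵢ | ȳᵢ | A·x̄ᵢ | A·ȳᵢ
rectangular body | 18000.00 | 100.00 | 45.00 | 1800000.00 | 810000.00
semicircular end | 3180.86 | 219.10 | 45.00 | 696922.51 | 143138.82
Σ | 21180.86 |  |  | 2496922.51 | 953138.82
X̄ = 2496922.51 / 21180.86 = 117.89 mm
Ȳ = 953138.82 / 21180.86 = 45.00 mm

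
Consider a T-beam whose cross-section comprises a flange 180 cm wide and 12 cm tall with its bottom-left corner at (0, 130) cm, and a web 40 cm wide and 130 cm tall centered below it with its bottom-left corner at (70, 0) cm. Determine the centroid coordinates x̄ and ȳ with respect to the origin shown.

x̄ = 90.00 cm, ȳ = 85.84 cm

web: A = 40 × 130 = 5200.00, centroid at (90.00, 65.00).
flange: A = 180 × 12 = 2160.00, centroid at (90.00, 136.00).
ΣA = 7360.00 cm², ΣAx̄ = 662400.00 cm³, ΣAȳ = 631760.00 cm³.
x̄ = 662400.00/7360.00 = 90.00 cm; ȳ = 631760.00/7360.00 = 85.84 cm.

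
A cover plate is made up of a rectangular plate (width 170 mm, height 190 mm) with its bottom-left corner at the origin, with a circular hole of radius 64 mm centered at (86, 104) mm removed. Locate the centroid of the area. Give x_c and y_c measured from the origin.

plate: A = 170 × 190 = 32300.00, centroid at (85.00, 95.00).
hole: A = −π·64² = -12867.96, centroid at (86.00, 104.00).
ΣA = 19432.04 mm²
ΣAx_c = (32300.00)(85.00) + (-12867.96)(86.00) = 1638855.14 mm³
ΣAy_c = (32300.00)(95.00) + (-12867.96)(104.00) = 1730231.80 mm³
x_c = 1638855.14 / 19432.04 = 84.34 mm
y_c = 1730231.80 / 19432.04 = 89.04 mm

x_c = 84.34 mm, y_c = 89.04 mm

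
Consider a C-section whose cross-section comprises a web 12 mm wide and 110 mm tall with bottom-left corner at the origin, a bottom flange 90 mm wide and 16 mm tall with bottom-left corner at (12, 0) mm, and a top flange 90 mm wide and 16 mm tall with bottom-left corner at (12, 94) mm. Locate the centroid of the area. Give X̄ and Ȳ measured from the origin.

X̄ = 40.97 mm, Ȳ = 55.00 mm

web: A = 12 × 110 = 1320.00, centroid at (6.00, 55.00).
bottom flange: A = 90 × 16 = 1440.00, centroid at (57.00, 8.00).
top flange: A = 90 × 16 = 1440.00, centroid at (57.00, 102.00).
ΣA = 4200.00 mm²
ΣAX̄ = (1320.00)(6.00) + (1440.00)(57.00) + (1440.00)(57.00) = 172080.00 mm³
ΣAȲ = (1320.00)(55.00) + (1440.00)(8.00) + (1440.00)(102.00) = 231000.00 mm³
X̄ = 172080.00 / 4200.00 = 40.97 mm
Ȳ = 231000.00 / 4200.00 = 55.00 mm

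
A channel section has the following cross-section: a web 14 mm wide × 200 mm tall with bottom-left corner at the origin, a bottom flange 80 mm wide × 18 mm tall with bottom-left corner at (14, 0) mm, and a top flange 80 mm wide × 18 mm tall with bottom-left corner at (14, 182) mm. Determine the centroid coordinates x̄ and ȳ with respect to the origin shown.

x̄ = 30.83 mm, ȳ = 100.00 mm

Part | A | x̄ᵢ | ȳᵢ | A·x̄ᵢ | A·ȳᵢ
web | 2800.00 | 7.00 | 100.00 | 19600.00 | 280000.00
bottom flange | 1440.00 | 54.00 | 9.00 | 77760.00 | 12960.00
top flange | 1440.00 | 54.00 | 191.00 | 77760.00 | 275040.00
Σ | 5680.00 |  |  | 175120.00 | 568000.00
x̄ = 175120.00 / 5680.00 = 30.83 mm
ȳ = 568000.00 / 5680.00 = 100.00 mm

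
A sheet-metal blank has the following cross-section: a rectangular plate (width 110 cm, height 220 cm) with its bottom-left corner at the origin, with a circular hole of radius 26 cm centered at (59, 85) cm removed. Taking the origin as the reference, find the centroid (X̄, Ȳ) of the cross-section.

Part | A | x̄ᵢ | ȳᵢ | A·x̄ᵢ | A·ȳᵢ
plate | 24200.00 | 55.00 | 110.00 | 1331000.00 | 2662000.00
hole | -2123.72 | 59.00 | 85.00 | -125299.28 | -180515.91
Σ | 22076.28 |  |  | 1205700.72 | 2481484.09
X̄ = 1205700.72 / 22076.28 = 54.62 cm
Ȳ = 2481484.09 / 22076.28 = 112.40 cm

X̄ = 54.62 cm, Ȳ = 112.40 cm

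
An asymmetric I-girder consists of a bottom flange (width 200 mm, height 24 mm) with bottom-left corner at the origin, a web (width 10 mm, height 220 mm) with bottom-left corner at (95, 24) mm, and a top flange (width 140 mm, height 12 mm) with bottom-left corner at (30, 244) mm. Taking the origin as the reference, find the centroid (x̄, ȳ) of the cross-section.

bottom flange: A = 200 × 24 = 4800.00, centroid at (100.00, 12.00).
web: A = 10 × 220 = 2200.00, centroid at (100.00, 134.00).
top flange: A = 140 × 12 = 1680.00, centroid at (100.00, 250.00).
ΣA = 8680.00 mm²
ΣAx̄ = (4800.00)(100.00) + (2200.00)(100.00) + (1680.00)(100.00) = 868000.00 mm³
ΣAȳ = (4800.00)(12.00) + (2200.00)(134.00) + (1680.00)(250.00) = 772400.00 mm³
x̄ = 868000.00 / 8680.00 = 100.00 mm
ȳ = 772400.00 / 8680.00 = 88.99 mm

x̄ = 100.00 mm, ȳ = 88.99 mm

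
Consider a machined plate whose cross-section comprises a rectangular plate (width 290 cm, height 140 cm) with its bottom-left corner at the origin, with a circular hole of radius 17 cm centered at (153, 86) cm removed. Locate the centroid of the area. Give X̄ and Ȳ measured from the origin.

X̄ = 144.82 cm, Ȳ = 69.63 cm

plate: A = 290 × 140 = 40600.00, centroid at (145.00, 70.00).
hole: A = −π·17² = -907.92, centroid at (153.00, 86.00).
ΣA = 39692.08 cm², ΣAX̄ = 5748088.20 cm³, ΣAȲ = 2763918.86 cm³.
X̄ = 5748088.20/39692.08 = 144.82 cm; Ȳ = 2763918.86/39692.08 = 69.63 cm.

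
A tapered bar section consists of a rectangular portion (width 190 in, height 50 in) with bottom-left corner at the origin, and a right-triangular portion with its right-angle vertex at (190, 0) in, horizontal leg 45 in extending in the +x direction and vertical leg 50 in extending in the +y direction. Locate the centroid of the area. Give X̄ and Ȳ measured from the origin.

Part | A | x̄ᵢ | ȳᵢ | A·x̄ᵢ | A·ȳᵢ
rectangular portion | 9500.00 | 95.00 | 25.00 | 902500.00 | 237500.00
triangular portion | 1125.00 | 205.00 | 16.67 | 230625.00 | 18750.00
Σ | 10625.00 |  |  | 1133125.00 | 256250.00
X̄ = 1133125.00 / 10625.00 = 106.65 in
Ȳ = 256250.00 / 10625.00 = 24.12 in

X̄ = 106.65 in, Ȳ = 24.12 in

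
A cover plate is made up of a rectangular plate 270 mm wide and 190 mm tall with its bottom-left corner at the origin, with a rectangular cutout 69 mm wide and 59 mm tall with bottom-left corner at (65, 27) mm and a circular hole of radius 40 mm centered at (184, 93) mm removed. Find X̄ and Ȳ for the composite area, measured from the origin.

plate: A = 270 × 190 = 51300.00, centroid at (135.00, 95.00).
hole 1: A = −(69 × 59) = -4071.00, centroid at (99.50, 56.50).
hole 2: A = −π·40² = -5026.55, centroid at (184.00, 93.00).
ΣA = 42202.45 mm², ΣAX̄ = 5595550.62 mm³, ΣAȲ = 4176019.51 mm³.
X̄ = 5595550.62/42202.45 = 132.59 mm; Ȳ = 4176019.51/42202.45 = 98.95 mm.

X̄ = 132.59 mm, Ȳ = 98.95 mm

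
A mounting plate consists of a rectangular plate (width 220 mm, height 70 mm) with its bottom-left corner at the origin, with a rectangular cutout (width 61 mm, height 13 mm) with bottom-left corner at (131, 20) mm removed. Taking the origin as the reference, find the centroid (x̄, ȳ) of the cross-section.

plate: A = 220 × 70 = 15400.00, centroid at (110.00, 35.00).
hole: A = −(61 × 13) = -793.00, centroid at (161.50, 26.50).
ΣA = 14607.00 mm², ΣAx̄ = 1565930.50 mm³, ΣAȳ = 517985.50 mm³.
x̄ = 1565930.50/14607.00 = 107.20 mm; ȳ = 517985.50/14607.00 = 35.46 mm.

x̄ = 107.20 mm, ȳ = 35.46 mm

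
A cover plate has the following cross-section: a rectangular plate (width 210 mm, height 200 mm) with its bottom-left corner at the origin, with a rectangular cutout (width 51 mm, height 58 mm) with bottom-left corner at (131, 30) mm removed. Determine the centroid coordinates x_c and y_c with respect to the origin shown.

plate: A = 210 × 200 = 42000.00, centroid at (105.00, 100.00).
hole: A = −(51 × 58) = -2958.00, centroid at (156.50, 59.00).
ΣA = 39042.00 mm², ΣAx_c = 3947073.00 mm³, ΣAy_c = 4025478.00 mm³.
x_c = 3947073.00/39042.00 = 101.10 mm; y_c = 4025478.00/39042.00 = 103.11 mm.

x_c = 101.10 mm, y_c = 103.11 mm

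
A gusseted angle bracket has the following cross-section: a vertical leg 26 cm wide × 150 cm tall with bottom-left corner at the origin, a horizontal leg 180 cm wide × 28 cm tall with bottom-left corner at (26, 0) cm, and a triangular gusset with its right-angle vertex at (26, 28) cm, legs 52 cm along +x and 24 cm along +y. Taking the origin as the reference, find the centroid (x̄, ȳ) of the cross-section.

x̄ = 69.26 cm, ȳ = 40.31 cm

vertical leg: A = 26 × 150 = 3900.00, centroid at (13.00, 75.00).
horizontal leg: A = 180 × 28 = 5040.00, centroid at (116.00, 14.00).
gusset: A = ½·52·24 = 624.00, centroid at (43.33, 36.00).
ΣA = 9564.00 cm², ΣAx̄ = 662380.00 cm³, ΣAȳ = 385524.00 cm³.
x̄ = 662380.00/9564.00 = 69.26 cm; ȳ = 385524.00/9564.00 = 40.31 cm.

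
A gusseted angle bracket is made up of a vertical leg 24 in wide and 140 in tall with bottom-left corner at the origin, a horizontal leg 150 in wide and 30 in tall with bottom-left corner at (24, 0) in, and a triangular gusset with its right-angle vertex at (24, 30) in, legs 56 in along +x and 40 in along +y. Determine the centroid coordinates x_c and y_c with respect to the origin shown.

x_c = 59.42 in, y_c = 39.11 in

vertical leg: A = 24 × 140 = 3360.00, centroid at (12.00, 70.00).
horizontal leg: A = 150 × 30 = 4500.00, centroid at (99.00, 15.00).
gusset: A = ½·56·40 = 1120.00, centroid at (42.67, 43.33).
ΣA = 8980.00 in²
ΣAx_c = (3360.00)(12.00) + (4500.00)(99.00) + (1120.00)(42.67) = 533606.67 in³
ΣAy_c = (3360.00)(70.00) + (4500.00)(15.00) + (1120.00)(43.33) = 351233.33 in³
x_c = 533606.67 / 8980.00 = 59.42 in
y_c = 351233.33 / 8980.00 = 39.11 in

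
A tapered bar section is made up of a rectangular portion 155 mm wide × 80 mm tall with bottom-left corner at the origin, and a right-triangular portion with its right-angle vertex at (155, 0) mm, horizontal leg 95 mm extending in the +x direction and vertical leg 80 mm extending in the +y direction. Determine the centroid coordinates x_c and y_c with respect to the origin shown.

rectangular portion: A = 155 × 80 = 12400.00, centroid at (77.50, 40.00).
triangular portion: A = ½·95·80 = 3800.00, centroid at (186.67, 26.67).
ΣA = 16200.00 mm², ΣAx_c = 1670333.33 mm³, ΣAy_c = 597333.33 mm³.
x_c = 1670333.33/16200.00 = 103.11 mm; y_c = 597333.33/16200.00 = 36.87 mm.

x_c = 103.11 mm, y_c = 36.87 mm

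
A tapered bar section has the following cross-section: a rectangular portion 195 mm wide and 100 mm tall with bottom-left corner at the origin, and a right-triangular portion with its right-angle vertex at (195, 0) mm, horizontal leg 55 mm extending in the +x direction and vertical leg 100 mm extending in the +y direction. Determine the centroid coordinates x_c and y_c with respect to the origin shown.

rectangular portion: A = 195 × 100 = 19500.00, centroid at (97.50, 50.00).
triangular portion: A = ½·55·100 = 2750.00, centroid at (213.33, 33.33).
ΣA = 22250.00 mm²
ΣAx_c = (19500.00)(97.50) + (2750.00)(213.33) = 2487916.67 mm³
ΣAy_c = (19500.00)(50.00) + (2750.00)(33.33) = 1066666.67 mm³
x_c = 2487916.67 / 22250.00 = 111.82 mm
y_c = 1066666.67 / 22250.00 = 47.94 mm

x_c = 111.82 mm, y_c = 47.94 mm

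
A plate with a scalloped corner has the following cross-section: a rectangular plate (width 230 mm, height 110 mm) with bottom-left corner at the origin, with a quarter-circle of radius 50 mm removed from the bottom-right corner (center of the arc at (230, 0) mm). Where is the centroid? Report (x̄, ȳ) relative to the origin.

x̄ = 107.11 mm, ȳ = 57.84 mm

plate: A = 230 × 110 = 25300.00, centroid at (115.00, 55.00).
removed quarter-circle: A = −¼π·50² = -1963.50, centroid at (208.78, 21.22).
ΣA = 23336.50 mm², ΣAx̄ = 2499562.72 mm³, ΣAȳ = 1349833.33 mm³.
x̄ = 2499562.72/23336.50 = 107.11 mm; ȳ = 1349833.33/23336.50 = 57.84 mm.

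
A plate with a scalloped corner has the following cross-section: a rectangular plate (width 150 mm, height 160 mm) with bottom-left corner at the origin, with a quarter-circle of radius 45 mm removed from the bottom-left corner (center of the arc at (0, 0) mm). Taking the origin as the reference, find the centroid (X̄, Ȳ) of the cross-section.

X̄ = 78.97 mm, Ȳ = 84.32 mm

Part | A | x̄ᵢ | ȳᵢ | A·x̄ᵢ | A·ȳᵢ
plate | 24000.00 | 75.00 | 80.00 | 1800000.00 | 1920000.00
removed quarter-circle | -1590.43 | 19.10 | 19.10 | -30375.00 | -30375.00
Σ | 22409.57 |  |  | 1769625.00 | 1889625.00
X̄ = 1769625.00 / 22409.57 = 78.97 mm
Ȳ = 1889625.00 / 22409.57 = 84.32 mm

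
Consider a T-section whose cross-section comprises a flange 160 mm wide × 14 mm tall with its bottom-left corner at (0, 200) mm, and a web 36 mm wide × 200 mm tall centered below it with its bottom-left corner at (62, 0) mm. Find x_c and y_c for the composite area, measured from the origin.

Part | A | x̄ᵢ | ȳᵢ | A·x̄ᵢ | A·ȳᵢ
web | 7200.00 | 80.00 | 100.00 | 576000.00 | 720000.00
flange | 2240.00 | 80.00 | 207.00 | 179200.00 | 463680.00
Σ | 9440.00 |  |  | 755200.00 | 1183680.00
x_c = 755200.00 / 9440.00 = 80.00 mm
y_c = 1183680.00 / 9440.00 = 125.39 mm

x_c = 80.00 mm, y_c = 125.39 mm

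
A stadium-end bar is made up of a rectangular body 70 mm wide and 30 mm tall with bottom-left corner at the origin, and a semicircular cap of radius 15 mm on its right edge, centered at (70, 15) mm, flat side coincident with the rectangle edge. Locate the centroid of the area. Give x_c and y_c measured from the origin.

x_c = 40.96 mm, y_c = 15.00 mm

rectangular body: A = 70 × 30 = 2100.00, centroid at (35.00, 15.00).
semicircular end: A = ½π·15² = 353.43, centroid at (76.37, 15.00).
ΣA = 2453.43 mm²
ΣAx_c = (2100.00)(35.00) + (353.43)(76.37) = 100490.04 mm³
ΣAy_c = (2100.00)(15.00) + (353.43)(15.00) = 36801.44 mm³
x_c = 100490.04 / 2453.43 = 40.96 mm
y_c = 36801.44 / 2453.43 = 15.00 mm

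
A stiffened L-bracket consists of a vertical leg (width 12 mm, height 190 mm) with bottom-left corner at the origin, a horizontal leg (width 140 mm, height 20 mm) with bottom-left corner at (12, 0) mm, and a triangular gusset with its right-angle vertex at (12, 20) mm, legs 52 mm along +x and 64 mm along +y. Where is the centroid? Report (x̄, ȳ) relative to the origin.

x̄ = 43.31 mm, ȳ = 46.47 mm

Part | A | x̄ᵢ | ȳᵢ | A·x̄ᵢ | A·ȳᵢ
vertical leg | 2280.00 | 6.00 | 95.00 | 13680.00 | 216600.00
horizontal leg | 2800.00 | 82.00 | 10.00 | 229600.00 | 28000.00
gusset | 1664.00 | 29.33 | 41.33 | 48810.67 | 68778.67
Σ | 6744.00 |  |  | 292090.67 | 313378.67
x̄ = 292090.67 / 6744.00 = 43.31 mm
ȳ = 313378.67 / 6744.00 = 46.47 mm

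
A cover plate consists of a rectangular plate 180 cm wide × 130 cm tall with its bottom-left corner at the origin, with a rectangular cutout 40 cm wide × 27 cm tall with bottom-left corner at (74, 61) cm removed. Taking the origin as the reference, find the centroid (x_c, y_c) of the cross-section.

plate: A = 180 × 130 = 23400.00, centroid at (90.00, 65.00).
hole: A = −(40 × 27) = -1080.00, centroid at (94.00, 74.50).
ΣA = 22320.00 cm²
ΣAx_c = (23400.00)(90.00) + (-1080.00)(94.00) = 2004480.00 cm³
ΣAy_c = (23400.00)(65.00) + (-1080.00)(74.50) = 1440540.00 cm³
x_c = 2004480.00 / 22320.00 = 89.81 cm
y_c = 1440540.00 / 22320.00 = 64.54 cm

x_c = 89.81 cm, y_c = 64.54 cm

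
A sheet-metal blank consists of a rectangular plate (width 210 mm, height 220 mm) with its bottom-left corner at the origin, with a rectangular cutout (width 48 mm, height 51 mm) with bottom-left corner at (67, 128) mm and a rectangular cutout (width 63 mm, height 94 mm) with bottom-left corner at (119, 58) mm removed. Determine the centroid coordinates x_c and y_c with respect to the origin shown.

x_c = 98.78 mm, y_c = 107.97 mm

Part | A | x̄ᵢ | ȳᵢ | A·x̄ᵢ | A·ȳᵢ
plate | 46200.00 | 105.00 | 110.00 | 4851000.00 | 5082000.00
hole 1 | -2448.00 | 91.00 | 153.50 | -222768.00 | -375768.00
hole 2 | -5922.00 | 150.50 | 105.00 | -891261.00 | -621810.00
Σ | 37830.00 |  |  | 3736971.00 | 4084422.00
x_c = 3736971.00 / 37830.00 = 98.78 mm
y_c = 4084422.00 / 37830.00 = 107.97 mm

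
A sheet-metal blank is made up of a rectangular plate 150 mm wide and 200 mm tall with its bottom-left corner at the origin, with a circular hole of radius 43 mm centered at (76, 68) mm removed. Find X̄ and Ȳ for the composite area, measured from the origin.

Part | A | x̄ᵢ | ȳᵢ | A·x̄ᵢ | A·ȳᵢ
plate | 30000.00 | 75.00 | 100.00 | 2250000.00 | 3000000.00
hole | -5808.80 | 76.00 | 68.00 | -441469.17 | -394998.73
Σ | 24191.20 |  |  | 1808530.83 | 2605001.27
X̄ = 1808530.83 / 24191.20 = 74.76 mm
Ȳ = 2605001.27 / 24191.20 = 107.68 mm

X̄ = 74.76 mm, Ȳ = 107.68 mm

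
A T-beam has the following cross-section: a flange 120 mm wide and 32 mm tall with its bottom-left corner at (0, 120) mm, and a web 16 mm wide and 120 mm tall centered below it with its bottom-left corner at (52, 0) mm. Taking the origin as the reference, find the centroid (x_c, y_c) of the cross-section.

x_c = 60.00 mm, y_c = 110.67 mm

web: A = 16 × 120 = 1920.00, centroid at (60.00, 60.00).
flange: A = 120 × 32 = 3840.00, centroid at (60.00, 136.00).
ΣA = 5760.00 mm²
ΣAx_c = (1920.00)(60.00) + (3840.00)(60.00) = 345600.00 mm³
ΣAy_c = (1920.00)(60.00) + (3840.00)(136.00) = 637440.00 mm³
x_c = 345600.00 / 5760.00 = 60.00 mm
y_c = 637440.00 / 5760.00 = 110.67 mm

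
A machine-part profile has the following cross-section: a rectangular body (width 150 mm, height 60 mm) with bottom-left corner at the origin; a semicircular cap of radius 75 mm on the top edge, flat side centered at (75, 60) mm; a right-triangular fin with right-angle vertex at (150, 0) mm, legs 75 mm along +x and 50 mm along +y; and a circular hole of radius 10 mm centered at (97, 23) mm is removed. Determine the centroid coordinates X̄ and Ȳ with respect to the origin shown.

X̄ = 84.31 mm, Ȳ = 56.99 mm

rectangular body: A = 150 × 60 = 9000.00, centroid at (75.00, 30.00).
semicircular top: A = ½π·75² = 8835.73, centroid at (75.00, 91.83).
triangular fin: A = ½·75·50 = 1875.00, centroid at (175.00, 16.67).
hole: A = −π·10² = -314.16, centroid at (97.00, 23.00).
ΣA = 19396.57 mm², ΣAX̄ = 1635331.25 mm³, ΣAȲ = 1105418.10 mm³.
X̄ = 1635331.25/19396.57 = 84.31 mm; Ȳ = 1105418.10/19396.57 = 56.99 mm.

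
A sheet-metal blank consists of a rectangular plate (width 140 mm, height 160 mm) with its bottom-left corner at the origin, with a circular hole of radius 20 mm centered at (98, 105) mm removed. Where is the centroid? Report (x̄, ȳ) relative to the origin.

plate: A = 140 × 160 = 22400.00, centroid at (70.00, 80.00).
hole: A = −π·20² = -1256.64, centroid at (98.00, 105.00).
ΣA = 21143.36 mm², ΣAx̄ = 1444849.57 mm³, ΣAȳ = 1660053.11 mm³.
x̄ = 1444849.57/21143.36 = 68.34 mm; ȳ = 1660053.11/21143.36 = 78.51 mm.

x̄ = 68.34 mm, ȳ = 78.51 mm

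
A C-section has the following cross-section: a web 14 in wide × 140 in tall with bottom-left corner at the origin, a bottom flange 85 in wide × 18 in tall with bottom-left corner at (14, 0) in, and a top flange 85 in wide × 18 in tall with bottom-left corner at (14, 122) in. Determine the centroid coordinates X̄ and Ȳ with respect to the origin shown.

X̄ = 37.17 in, Ȳ = 70.00 in

web: A = 14 × 140 = 1960.00, centroid at (7.00, 70.00).
bottom flange: A = 85 × 18 = 1530.00, centroid at (56.50, 9.00).
top flange: A = 85 × 18 = 1530.00, centroid at (56.50, 131.00).
ΣA = 5020.00 in², ΣAX̄ = 186610.00 in³, ΣAȲ = 351400.00 in³.
X̄ = 186610.00/5020.00 = 37.17 in; Ȳ = 351400.00/5020.00 = 70.00 in.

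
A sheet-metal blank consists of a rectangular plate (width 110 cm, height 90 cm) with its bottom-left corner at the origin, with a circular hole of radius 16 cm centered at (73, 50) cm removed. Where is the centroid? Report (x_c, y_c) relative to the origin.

Part | A | x̄ᵢ | ȳᵢ | A·x̄ᵢ | A·ȳᵢ
plate | 9900.00 | 55.00 | 45.00 | 544500.00 | 445500.00
hole | -804.25 | 73.00 | 50.00 | -58710.08 | -40212.39
Σ | 9095.75 |  |  | 485789.92 | 405287.61
x_c = 485789.92 / 9095.75 = 53.41 cm
y_c = 405287.61 / 9095.75 = 44.56 cm

x_c = 53.41 cm, y_c = 44.56 cm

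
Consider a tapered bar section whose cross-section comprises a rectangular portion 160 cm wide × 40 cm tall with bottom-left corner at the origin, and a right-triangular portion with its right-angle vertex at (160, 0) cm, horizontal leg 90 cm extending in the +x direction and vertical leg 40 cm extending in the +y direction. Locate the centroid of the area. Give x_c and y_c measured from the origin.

x_c = 104.15 cm, y_c = 18.54 cm

rectangular portion: A = 160 × 40 = 6400.00, centroid at (80.00, 20.00).
triangular portion: A = ½·90·40 = 1800.00, centroid at (190.00, 13.33).
ΣA = 8200.00 cm²
ΣAx_c = (6400.00)(80.00) + (1800.00)(190.00) = 854000.00 cm³
ΣAy_c = (6400.00)(20.00) + (1800.00)(13.33) = 152000.00 cm³
x_c = 854000.00 / 8200.00 = 104.15 cm
y_c = 152000.00 / 8200.00 = 18.54 cm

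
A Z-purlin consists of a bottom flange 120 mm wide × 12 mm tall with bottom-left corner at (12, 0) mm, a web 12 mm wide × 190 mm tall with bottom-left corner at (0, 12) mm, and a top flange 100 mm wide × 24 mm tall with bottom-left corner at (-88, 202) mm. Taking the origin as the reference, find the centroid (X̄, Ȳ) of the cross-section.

X̄ = 4.27 mm, Ȳ = 125.20 mm

Part | A | x̄ᵢ | ȳᵢ | A·x̄ᵢ | A·ȳᵢ
bottom flange | 1440.00 | 72.00 | 6.00 | 103680.00 | 8640.00
web | 2280.00 | 6.00 | 107.00 | 13680.00 | 243960.00
top flange | 2400.00 | -38.00 | 214.00 | -91200.00 | 513600.00
Σ | 6120.00 |  |  | 26160.00 | 766200.00
X̄ = 26160.00 / 6120.00 = 4.27 mm
Ȳ = 766200.00 / 6120.00 = 125.20 mm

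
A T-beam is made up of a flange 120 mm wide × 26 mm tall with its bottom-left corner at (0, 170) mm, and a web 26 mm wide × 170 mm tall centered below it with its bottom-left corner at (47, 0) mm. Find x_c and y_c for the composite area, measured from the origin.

web: A = 26 × 170 = 4420.00, centroid at (60.00, 85.00).
flange: A = 120 × 26 = 3120.00, centroid at (60.00, 183.00).
ΣA = 7540.00 mm², ΣAx_c = 452400.00 mm³, ΣAy_c = 946660.00 mm³.
x_c = 452400.00/7540.00 = 60.00 mm; y_c = 946660.00/7540.00 = 125.55 mm.

x_c = 60.00 mm, y_c = 125.55 mm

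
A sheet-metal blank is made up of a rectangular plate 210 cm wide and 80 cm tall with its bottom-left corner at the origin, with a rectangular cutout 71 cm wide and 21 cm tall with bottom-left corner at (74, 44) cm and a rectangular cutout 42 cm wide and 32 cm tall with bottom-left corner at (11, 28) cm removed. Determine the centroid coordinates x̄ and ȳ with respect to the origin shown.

x̄ = 111.55 cm, ȳ = 38.07 cm

plate: A = 210 × 80 = 16800.00, centroid at (105.00, 40.00).
hole 1: A = −(71 × 21) = -1491.00, centroid at (109.50, 54.50).
hole 2: A = −(42 × 32) = -1344.00, centroid at (32.00, 44.00).
ΣA = 13965.00 cm², ΣAx̄ = 1557727.50 cm³, ΣAȳ = 531604.50 cm³.
x̄ = 1557727.50/13965.00 = 111.55 cm; ȳ = 531604.50/13965.00 = 38.07 cm.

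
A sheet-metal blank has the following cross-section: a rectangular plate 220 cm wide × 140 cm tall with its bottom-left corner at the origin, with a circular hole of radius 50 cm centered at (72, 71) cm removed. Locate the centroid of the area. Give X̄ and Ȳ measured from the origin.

X̄ = 123.01 cm, Ȳ = 69.66 cm

Part | A | x̄ᵢ | ȳᵢ | A·x̄ᵢ | A·ȳᵢ
plate | 30800.00 | 110.00 | 70.00 | 3388000.00 | 2156000.00
hole | -7853.98 | 72.00 | 71.00 | -565486.68 | -557632.70
Σ | 22946.02 |  |  | 2822513.32 | 1598367.30
X̄ = 2822513.32 / 22946.02 = 123.01 cm
Ȳ = 1598367.30 / 22946.02 = 69.66 cm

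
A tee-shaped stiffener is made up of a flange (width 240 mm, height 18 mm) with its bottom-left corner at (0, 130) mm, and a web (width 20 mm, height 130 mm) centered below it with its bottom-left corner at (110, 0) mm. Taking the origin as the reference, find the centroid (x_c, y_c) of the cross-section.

x_c = 120.00 mm, y_c = 111.20 mm

Part | A | x̄ᵢ | ȳᵢ | A·x̄ᵢ | A·ȳᵢ
web | 2600.00 | 120.00 | 65.00 | 312000.00 | 169000.00
flange | 4320.00 | 120.00 | 139.00 | 518400.00 | 600480.00
Σ | 6920.00 |  |  | 830400.00 | 769480.00
x_c = 830400.00 / 6920.00 = 120.00 mm
y_c = 769480.00 / 6920.00 = 111.20 mm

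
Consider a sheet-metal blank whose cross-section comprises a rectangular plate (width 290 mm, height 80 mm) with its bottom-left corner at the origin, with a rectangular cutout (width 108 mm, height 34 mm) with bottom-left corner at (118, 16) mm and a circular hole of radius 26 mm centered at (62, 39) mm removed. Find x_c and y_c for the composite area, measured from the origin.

x_c = 149.43 mm, y_c = 41.60 mm

Part | A | x̄ᵢ | ȳᵢ | A·x̄ᵢ | A·ȳᵢ
plate | 23200.00 | 145.00 | 40.00 | 3364000.00 | 928000.00
hole 1 | -3672.00 | 172.00 | 33.00 | -631584.00 | -121176.00
hole 2 | -2123.72 | 62.00 | 39.00 | -131670.43 | -82824.95
Σ | 17404.28 |  |  | 2600745.57 | 723999.05
x_c = 2600745.57 / 17404.28 = 149.43 mm
y_c = 723999.05 / 17404.28 = 41.60 mm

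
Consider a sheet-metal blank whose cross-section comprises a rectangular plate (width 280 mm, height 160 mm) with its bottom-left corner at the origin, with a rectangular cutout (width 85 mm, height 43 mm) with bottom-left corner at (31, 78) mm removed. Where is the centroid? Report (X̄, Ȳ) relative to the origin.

X̄ = 145.91 mm, Ȳ = 78.27 mm

plate: A = 280 × 160 = 44800.00, centroid at (140.00, 80.00).
hole: A = −(85 × 43) = -3655.00, centroid at (73.50, 99.50).
ΣA = 41145.00 mm², ΣAX̄ = 6003357.50 mm³, ΣAȲ = 3220327.50 mm³.
X̄ = 6003357.50/41145.00 = 145.91 mm; Ȳ = 3220327.50/41145.00 = 78.27 mm.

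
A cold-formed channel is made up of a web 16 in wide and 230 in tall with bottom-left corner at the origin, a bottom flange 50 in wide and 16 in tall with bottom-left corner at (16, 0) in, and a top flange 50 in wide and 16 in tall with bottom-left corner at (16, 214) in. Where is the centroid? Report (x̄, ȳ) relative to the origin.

x̄ = 18.00 in, ȳ = 115.00 in

Part | A | x̄ᵢ | ȳᵢ | A·x̄ᵢ | A·ȳᵢ
web | 3680.00 | 8.00 | 115.00 | 29440.00 | 423200.00
bottom flange | 800.00 | 41.00 | 8.00 | 32800.00 | 6400.00
top flange | 800.00 | 41.00 | 222.00 | 32800.00 | 177600.00
Σ | 5280.00 |  |  | 95040.00 | 607200.00
x̄ = 95040.00 / 5280.00 = 18.00 in
ȳ = 607200.00 / 5280.00 = 115.00 in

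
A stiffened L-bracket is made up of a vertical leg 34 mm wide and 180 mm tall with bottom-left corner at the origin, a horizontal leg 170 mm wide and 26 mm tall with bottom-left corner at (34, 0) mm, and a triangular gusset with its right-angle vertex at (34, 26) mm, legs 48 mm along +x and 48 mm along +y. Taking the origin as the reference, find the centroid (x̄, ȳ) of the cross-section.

vertical leg: A = 34 × 180 = 6120.00, centroid at (17.00, 90.00).
horizontal leg: A = 170 × 26 = 4420.00, centroid at (119.00, 13.00).
gusset: A = ½·48·48 = 1152.00, centroid at (50.00, 42.00).
ΣA = 11692.00 mm², ΣAx̄ = 687620.00 mm³, ΣAȳ = 656644.00 mm³.
x̄ = 687620.00/11692.00 = 58.81 mm; ȳ = 656644.00/11692.00 = 56.16 mm.

x̄ = 58.81 mm, ȳ = 56.16 mm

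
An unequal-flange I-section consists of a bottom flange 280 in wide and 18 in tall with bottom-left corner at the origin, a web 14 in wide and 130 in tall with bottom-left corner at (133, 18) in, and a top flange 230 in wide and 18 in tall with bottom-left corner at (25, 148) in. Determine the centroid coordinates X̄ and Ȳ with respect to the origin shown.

Part | A | x̄ᵢ | ȳᵢ | A·x̄ᵢ | A·ȳᵢ
bottom flange | 5040.00 | 140.00 | 9.00 | 705600.00 | 45360.00
web | 1820.00 | 140.00 | 83.00 | 254800.00 | 151060.00
top flange | 4140.00 | 140.00 | 157.00 | 579600.00 | 649980.00
Σ | 11000.00 |  |  | 1540000.00 | 846400.00
X̄ = 1540000.00 / 11000.00 = 140.00 in
Ȳ = 846400.00 / 11000.00 = 76.95 in

X̄ = 140.00 in, Ȳ = 76.95 in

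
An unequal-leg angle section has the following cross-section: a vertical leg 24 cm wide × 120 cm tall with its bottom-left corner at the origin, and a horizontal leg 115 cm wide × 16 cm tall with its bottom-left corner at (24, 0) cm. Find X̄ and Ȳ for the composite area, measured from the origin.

vertical leg: A = 24 × 120 = 2880.00, centroid at (12.00, 60.00).
horizontal leg: A = 115 × 16 = 1840.00, centroid at (81.50, 8.00).
ΣA = 4720.00 cm²
ΣAX̄ = (2880.00)(12.00) + (1840.00)(81.50) = 184520.00 cm³
ΣAȲ = (2880.00)(60.00) + (1840.00)(8.00) = 187520.00 cm³
X̄ = 184520.00 / 4720.00 = 39.09 cm
Ȳ = 187520.00 / 4720.00 = 39.73 cm

X̄ = 39.09 cm, Ȳ = 39.73 cm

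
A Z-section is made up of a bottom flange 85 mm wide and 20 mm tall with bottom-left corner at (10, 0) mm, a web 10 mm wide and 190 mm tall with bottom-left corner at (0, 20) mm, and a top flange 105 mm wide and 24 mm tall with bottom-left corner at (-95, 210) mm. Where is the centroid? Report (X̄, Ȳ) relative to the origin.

bottom flange: A = 85 × 20 = 1700.00, centroid at (52.50, 10.00).
web: A = 10 × 190 = 1900.00, centroid at (5.00, 115.00).
top flange: A = 105 × 24 = 2520.00, centroid at (-42.50, 222.00).
ΣA = 6120.00 mm²
ΣAX̄ = (1700.00)(52.50) + (1900.00)(5.00) + (2520.00)(-42.50) = -8350.00 mm³
ΣAȲ = (1700.00)(10.00) + (1900.00)(115.00) + (2520.00)(222.00) = 794940.00 mm³
X̄ = -8350.00 / 6120.00 = -1.36 mm
Ȳ = 794940.00 / 6120.00 = 129.89 mm

X̄ = -1.36 mm, Ȳ = 129.89 mm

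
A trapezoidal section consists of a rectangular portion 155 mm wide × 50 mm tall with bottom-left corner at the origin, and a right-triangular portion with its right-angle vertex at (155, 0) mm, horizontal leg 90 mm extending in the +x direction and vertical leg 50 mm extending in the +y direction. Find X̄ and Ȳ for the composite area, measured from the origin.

X̄ = 101.69 mm, Ȳ = 23.12 mm

Part | A | x̄ᵢ | ȳᵢ | A·x̄ᵢ | A·ȳᵢ
rectangular portion | 7750.00 | 77.50 | 25.00 | 600625.00 | 193750.00
triangular portion | 2250.00 | 185.00 | 16.67 | 416250.00 | 37500.00
Σ | 10000.00 |  |  | 1016875.00 | 231250.00
X̄ = 1016875.00 / 10000.00 = 101.69 mm
Ȳ = 231250.00 / 10000.00 = 23.12 mm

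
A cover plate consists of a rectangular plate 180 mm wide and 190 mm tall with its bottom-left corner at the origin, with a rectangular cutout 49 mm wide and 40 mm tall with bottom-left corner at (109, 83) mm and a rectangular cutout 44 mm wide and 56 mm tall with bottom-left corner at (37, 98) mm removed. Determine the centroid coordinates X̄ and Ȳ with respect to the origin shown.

X̄ = 89.70 mm, Ȳ = 91.91 mm

plate: A = 180 × 190 = 34200.00, centroid at (90.00, 95.00).
hole 1: A = −(49 × 40) = -1960.00, centroid at (133.50, 103.00).
hole 2: A = −(44 × 56) = -2464.00, centroid at (59.00, 126.00).
ΣA = 29776.00 mm²
ΣAX̄ = (34200.00)(90.00) + (-1960.00)(133.50) + (-2464.00)(59.00) = 2670964.00 mm³
ΣAȲ = (34200.00)(95.00) + (-1960.00)(103.00) + (-2464.00)(126.00) = 2736656.00 mm³
X̄ = 2670964.00 / 29776.00 = 89.70 mm
Ȳ = 2736656.00 / 29776.00 = 91.91 mm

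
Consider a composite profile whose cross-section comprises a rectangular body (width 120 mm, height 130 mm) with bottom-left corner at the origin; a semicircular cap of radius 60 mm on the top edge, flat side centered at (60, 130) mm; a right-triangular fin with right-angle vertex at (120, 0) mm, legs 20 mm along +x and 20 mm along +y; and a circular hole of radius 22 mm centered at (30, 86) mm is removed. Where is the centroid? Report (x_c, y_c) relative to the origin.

rectangular body: A = 120 × 130 = 15600.00, centroid at (60.00, 65.00).
semicircular top: A = ½π·60² = 5654.87, centroid at (60.00, 155.46).
triangular fin: A = ½·20·20 = 200.00, centroid at (126.67, 6.67).
hole: A = −π·22² = -1520.53, centroid at (30.00, 86.00).
ΣA = 19934.34 mm²
ΣAx_c = (15600.00)(60.00) + (5654.87)(60.00) + (200.00)(126.67) + (-1520.53)(30.00) = 1255009.41 mm³
ΣAy_c = (15600.00)(65.00) + (5654.87)(155.46) + (200.00)(6.67) + (-1520.53)(86.00) = 1763700.36 mm³
x_c = 1255009.41 / 19934.34 = 62.96 mm
y_c = 1763700.36 / 19934.34 = 88.48 mm

x_c = 62.96 mm, y_c = 88.48 mm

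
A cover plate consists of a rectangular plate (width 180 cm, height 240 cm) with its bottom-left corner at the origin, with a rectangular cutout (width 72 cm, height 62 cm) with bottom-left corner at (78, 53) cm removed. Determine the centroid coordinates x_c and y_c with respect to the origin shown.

x_c = 87.23 cm, y_c = 124.15 cm

plate: A = 180 × 240 = 43200.00, centroid at (90.00, 120.00).
hole: A = −(72 × 62) = -4464.00, centroid at (114.00, 84.00).
ΣA = 38736.00 cm²
ΣAx_c = (43200.00)(90.00) + (-4464.00)(114.00) = 3379104.00 cm³
ΣAy_c = (43200.00)(120.00) + (-4464.00)(84.00) = 4809024.00 cm³
x_c = 3379104.00 / 38736.00 = 87.23 cm
y_c = 4809024.00 / 38736.00 = 124.15 cm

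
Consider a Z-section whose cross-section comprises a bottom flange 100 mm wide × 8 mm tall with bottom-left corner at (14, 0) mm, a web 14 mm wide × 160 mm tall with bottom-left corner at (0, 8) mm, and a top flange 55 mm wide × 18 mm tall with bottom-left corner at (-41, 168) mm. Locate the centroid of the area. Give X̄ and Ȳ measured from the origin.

bottom flange: A = 100 × 8 = 800.00, centroid at (64.00, 4.00).
web: A = 14 × 160 = 2240.00, centroid at (7.00, 88.00).
top flange: A = 55 × 18 = 990.00, centroid at (-13.50, 177.00).
ΣA = 4030.00 mm², ΣAX̄ = 53515.00 mm³, ΣAȲ = 375550.00 mm³.
X̄ = 53515.00/4030.00 = 13.28 mm; Ȳ = 375550.00/4030.00 = 93.19 mm.

X̄ = 13.28 mm, Ȳ = 93.19 mm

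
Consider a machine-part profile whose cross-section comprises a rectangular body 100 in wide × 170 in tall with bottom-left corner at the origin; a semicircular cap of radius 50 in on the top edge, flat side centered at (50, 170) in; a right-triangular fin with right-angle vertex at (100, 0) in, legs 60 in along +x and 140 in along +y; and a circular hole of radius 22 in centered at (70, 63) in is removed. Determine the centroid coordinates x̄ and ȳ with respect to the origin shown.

rectangular body: A = 100 × 170 = 17000.00, centroid at (50.00, 85.00).
semicircular top: A = ½π·50² = 3926.99, centroid at (50.00, 191.22).
triangular fin: A = ½·60·140 = 4200.00, centroid at (120.00, 46.67).
hole: A = −π·22² = -1520.53, centroid at (70.00, 63.00).
ΣA = 23606.46 in², ΣAx̄ = 1443912.38 in³, ΣAȳ = 2296128.33 in³.
x̄ = 1443912.38/23606.46 = 61.17 in; ȳ = 2296128.33/23606.46 = 97.27 in.

x̄ = 61.17 in, ȳ = 97.27 in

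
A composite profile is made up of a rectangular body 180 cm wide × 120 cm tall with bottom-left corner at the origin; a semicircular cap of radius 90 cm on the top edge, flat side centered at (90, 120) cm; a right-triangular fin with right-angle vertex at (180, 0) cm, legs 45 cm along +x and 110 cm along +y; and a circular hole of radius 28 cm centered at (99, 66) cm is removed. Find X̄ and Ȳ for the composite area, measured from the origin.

X̄ = 96.92 cm, Ȳ = 94.28 cm

rectangular body: A = 180 × 120 = 21600.00, centroid at (90.00, 60.00).
semicircular top: A = ½π·90² = 12723.45, centroid at (90.00, 158.20).
triangular fin: A = ½·45·110 = 2475.00, centroid at (195.00, 36.67).
hole: A = −π·28² = -2463.01, centroid at (99.00, 66.00).
ΣA = 34335.44 cm², ΣAX̄ = 3327897.67 cm³, ΣAȲ = 3237005.46 cm³.
X̄ = 3327897.67/34335.44 = 96.92 cm; Ȳ = 3237005.46/34335.44 = 94.28 cm.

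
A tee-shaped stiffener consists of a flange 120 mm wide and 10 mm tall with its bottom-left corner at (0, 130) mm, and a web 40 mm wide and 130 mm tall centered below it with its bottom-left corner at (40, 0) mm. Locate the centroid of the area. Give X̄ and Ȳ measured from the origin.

X̄ = 60.00 mm, Ȳ = 78.12 mm

web: A = 40 × 130 = 5200.00, centroid at (60.00, 65.00).
flange: A = 120 × 10 = 1200.00, centroid at (60.00, 135.00).
ΣA = 6400.00 mm², ΣAX̄ = 384000.00 mm³, ΣAȲ = 500000.00 mm³.
X̄ = 384000.00/6400.00 = 60.00 mm; Ȳ = 500000.00/6400.00 = 78.12 mm.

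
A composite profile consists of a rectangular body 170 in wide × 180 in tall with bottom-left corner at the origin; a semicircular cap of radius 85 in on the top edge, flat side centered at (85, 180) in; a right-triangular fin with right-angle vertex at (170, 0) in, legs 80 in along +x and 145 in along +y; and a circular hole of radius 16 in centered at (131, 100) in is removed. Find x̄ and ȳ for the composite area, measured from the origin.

Part | A | x̄ᵢ | ȳᵢ | A·x̄ᵢ | A·ȳᵢ
rectangular body | 30600.00 | 85.00 | 90.00 | 2601000.00 | 2754000.00
semicircular top | 11349.00 | 85.00 | 216.08 | 964665.29 | 2452237.29
triangular fin | 5800.00 | 196.67 | 48.33 | 1140666.67 | 280333.33
hole | -804.25 | 131.00 | 100.00 | -105356.45 | -80424.77
Σ | 46944.76 |  |  | 4600975.51 | 5406145.85
x̄ = 4600975.51 / 46944.76 = 98.01 in
ȳ = 5406145.85 / 46944.76 = 115.16 in

x̄ = 98.01 in, ȳ = 115.16 in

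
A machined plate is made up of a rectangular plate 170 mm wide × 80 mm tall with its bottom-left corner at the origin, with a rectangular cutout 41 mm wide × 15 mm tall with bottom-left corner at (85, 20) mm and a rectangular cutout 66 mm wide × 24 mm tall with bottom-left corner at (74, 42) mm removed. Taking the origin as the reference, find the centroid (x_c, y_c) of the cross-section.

x_c = 80.84 mm, y_c = 38.73 mm

plate: A = 170 × 80 = 13600.00, centroid at (85.00, 40.00).
hole 1: A = −(41 × 15) = -615.00, centroid at (105.50, 27.50).
hole 2: A = −(66 × 24) = -1584.00, centroid at (107.00, 54.00).
ΣA = 11401.00 mm²
ΣAx_c = (13600.00)(85.00) + (-615.00)(105.50) + (-1584.00)(107.00) = 921629.50 mm³
ΣAy_c = (13600.00)(40.00) + (-615.00)(27.50) + (-1584.00)(54.00) = 441551.50 mm³
x_c = 921629.50 / 11401.00 = 80.84 mm
y_c = 441551.50 / 11401.00 = 38.73 mm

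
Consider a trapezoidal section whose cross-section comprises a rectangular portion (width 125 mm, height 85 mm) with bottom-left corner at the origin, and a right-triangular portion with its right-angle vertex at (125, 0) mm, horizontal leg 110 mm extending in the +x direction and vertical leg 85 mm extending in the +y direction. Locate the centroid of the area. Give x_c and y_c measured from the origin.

x_c = 92.80 mm, y_c = 38.17 mm

Part | A | x̄ᵢ | ȳᵢ | A·x̄ᵢ | A·ȳᵢ
rectangular portion | 10625.00 | 62.50 | 42.50 | 664062.50 | 451562.50
triangular portion | 4675.00 | 161.67 | 28.33 | 755791.67 | 132458.33
Σ | 15300.00 |  |  | 1419854.17 | 584020.83
x_c = 1419854.17 / 15300.00 = 92.80 mm
y_c = 584020.83 / 15300.00 = 38.17 mm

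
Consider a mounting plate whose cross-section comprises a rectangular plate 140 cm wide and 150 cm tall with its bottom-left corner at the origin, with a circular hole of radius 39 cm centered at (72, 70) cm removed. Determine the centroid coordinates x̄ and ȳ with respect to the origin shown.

plate: A = 140 × 150 = 21000.00, centroid at (70.00, 75.00).
hole: A = −π·39² = -4778.36, centroid at (72.00, 70.00).
ΣA = 16221.64 cm², ΣAx̄ = 1125957.91 cm³, ΣAȳ = 1240514.63 cm³.
x̄ = 1125957.91/16221.64 = 69.41 cm; ȳ = 1240514.63/16221.64 = 76.47 cm.

x̄ = 69.41 cm, ȳ = 76.47 cm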